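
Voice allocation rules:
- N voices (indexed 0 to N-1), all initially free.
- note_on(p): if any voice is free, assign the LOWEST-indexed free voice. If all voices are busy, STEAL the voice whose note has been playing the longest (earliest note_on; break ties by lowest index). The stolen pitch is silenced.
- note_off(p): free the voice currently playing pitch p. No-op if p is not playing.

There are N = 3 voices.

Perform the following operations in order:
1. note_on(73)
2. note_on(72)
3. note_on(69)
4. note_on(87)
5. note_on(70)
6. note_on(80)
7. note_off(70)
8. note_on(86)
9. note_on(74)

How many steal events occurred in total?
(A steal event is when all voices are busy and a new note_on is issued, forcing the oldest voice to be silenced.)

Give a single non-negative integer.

Op 1: note_on(73): voice 0 is free -> assigned | voices=[73 - -]
Op 2: note_on(72): voice 1 is free -> assigned | voices=[73 72 -]
Op 3: note_on(69): voice 2 is free -> assigned | voices=[73 72 69]
Op 4: note_on(87): all voices busy, STEAL voice 0 (pitch 73, oldest) -> assign | voices=[87 72 69]
Op 5: note_on(70): all voices busy, STEAL voice 1 (pitch 72, oldest) -> assign | voices=[87 70 69]
Op 6: note_on(80): all voices busy, STEAL voice 2 (pitch 69, oldest) -> assign | voices=[87 70 80]
Op 7: note_off(70): free voice 1 | voices=[87 - 80]
Op 8: note_on(86): voice 1 is free -> assigned | voices=[87 86 80]
Op 9: note_on(74): all voices busy, STEAL voice 0 (pitch 87, oldest) -> assign | voices=[74 86 80]

Answer: 4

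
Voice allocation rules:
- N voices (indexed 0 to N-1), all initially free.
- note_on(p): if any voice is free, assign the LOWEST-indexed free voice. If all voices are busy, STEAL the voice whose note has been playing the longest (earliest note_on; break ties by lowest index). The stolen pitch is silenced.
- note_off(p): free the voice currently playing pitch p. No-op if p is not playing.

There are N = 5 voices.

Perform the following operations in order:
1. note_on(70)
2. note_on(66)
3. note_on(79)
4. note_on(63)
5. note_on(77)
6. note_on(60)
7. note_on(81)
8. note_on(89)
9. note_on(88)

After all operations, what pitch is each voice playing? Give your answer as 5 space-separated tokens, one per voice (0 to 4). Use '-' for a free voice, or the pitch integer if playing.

Op 1: note_on(70): voice 0 is free -> assigned | voices=[70 - - - -]
Op 2: note_on(66): voice 1 is free -> assigned | voices=[70 66 - - -]
Op 3: note_on(79): voice 2 is free -> assigned | voices=[70 66 79 - -]
Op 4: note_on(63): voice 3 is free -> assigned | voices=[70 66 79 63 -]
Op 5: note_on(77): voice 4 is free -> assigned | voices=[70 66 79 63 77]
Op 6: note_on(60): all voices busy, STEAL voice 0 (pitch 70, oldest) -> assign | voices=[60 66 79 63 77]
Op 7: note_on(81): all voices busy, STEAL voice 1 (pitch 66, oldest) -> assign | voices=[60 81 79 63 77]
Op 8: note_on(89): all voices busy, STEAL voice 2 (pitch 79, oldest) -> assign | voices=[60 81 89 63 77]
Op 9: note_on(88): all voices busy, STEAL voice 3 (pitch 63, oldest) -> assign | voices=[60 81 89 88 77]

Answer: 60 81 89 88 77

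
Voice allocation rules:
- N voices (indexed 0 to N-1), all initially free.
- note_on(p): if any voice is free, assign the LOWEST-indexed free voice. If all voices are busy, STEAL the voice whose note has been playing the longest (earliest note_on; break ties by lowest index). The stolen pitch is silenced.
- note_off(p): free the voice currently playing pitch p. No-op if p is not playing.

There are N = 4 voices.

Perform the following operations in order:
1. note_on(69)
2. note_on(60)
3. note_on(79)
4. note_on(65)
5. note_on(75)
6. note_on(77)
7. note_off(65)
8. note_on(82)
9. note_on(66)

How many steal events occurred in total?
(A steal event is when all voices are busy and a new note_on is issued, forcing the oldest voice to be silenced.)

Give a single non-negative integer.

Op 1: note_on(69): voice 0 is free -> assigned | voices=[69 - - -]
Op 2: note_on(60): voice 1 is free -> assigned | voices=[69 60 - -]
Op 3: note_on(79): voice 2 is free -> assigned | voices=[69 60 79 -]
Op 4: note_on(65): voice 3 is free -> assigned | voices=[69 60 79 65]
Op 5: note_on(75): all voices busy, STEAL voice 0 (pitch 69, oldest) -> assign | voices=[75 60 79 65]
Op 6: note_on(77): all voices busy, STEAL voice 1 (pitch 60, oldest) -> assign | voices=[75 77 79 65]
Op 7: note_off(65): free voice 3 | voices=[75 77 79 -]
Op 8: note_on(82): voice 3 is free -> assigned | voices=[75 77 79 82]
Op 9: note_on(66): all voices busy, STEAL voice 2 (pitch 79, oldest) -> assign | voices=[75 77 66 82]

Answer: 3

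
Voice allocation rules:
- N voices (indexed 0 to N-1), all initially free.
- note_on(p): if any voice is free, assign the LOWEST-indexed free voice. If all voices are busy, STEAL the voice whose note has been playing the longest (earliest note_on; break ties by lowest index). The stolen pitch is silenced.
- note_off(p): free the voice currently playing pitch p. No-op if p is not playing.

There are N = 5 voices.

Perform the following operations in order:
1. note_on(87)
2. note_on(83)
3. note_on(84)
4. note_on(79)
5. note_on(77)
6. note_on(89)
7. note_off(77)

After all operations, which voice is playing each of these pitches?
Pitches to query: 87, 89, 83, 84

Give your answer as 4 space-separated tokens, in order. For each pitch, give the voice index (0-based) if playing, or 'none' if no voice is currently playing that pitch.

Op 1: note_on(87): voice 0 is free -> assigned | voices=[87 - - - -]
Op 2: note_on(83): voice 1 is free -> assigned | voices=[87 83 - - -]
Op 3: note_on(84): voice 2 is free -> assigned | voices=[87 83 84 - -]
Op 4: note_on(79): voice 3 is free -> assigned | voices=[87 83 84 79 -]
Op 5: note_on(77): voice 4 is free -> assigned | voices=[87 83 84 79 77]
Op 6: note_on(89): all voices busy, STEAL voice 0 (pitch 87, oldest) -> assign | voices=[89 83 84 79 77]
Op 7: note_off(77): free voice 4 | voices=[89 83 84 79 -]

Answer: none 0 1 2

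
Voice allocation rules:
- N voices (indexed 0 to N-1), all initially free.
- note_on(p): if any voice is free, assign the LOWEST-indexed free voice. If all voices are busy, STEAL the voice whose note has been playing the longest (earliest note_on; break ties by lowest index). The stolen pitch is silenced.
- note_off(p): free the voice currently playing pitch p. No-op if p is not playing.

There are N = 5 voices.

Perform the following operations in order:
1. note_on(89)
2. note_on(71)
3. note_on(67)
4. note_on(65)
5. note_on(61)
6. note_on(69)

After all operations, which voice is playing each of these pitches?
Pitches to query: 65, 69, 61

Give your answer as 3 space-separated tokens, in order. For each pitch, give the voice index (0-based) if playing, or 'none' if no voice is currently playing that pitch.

Op 1: note_on(89): voice 0 is free -> assigned | voices=[89 - - - -]
Op 2: note_on(71): voice 1 is free -> assigned | voices=[89 71 - - -]
Op 3: note_on(67): voice 2 is free -> assigned | voices=[89 71 67 - -]
Op 4: note_on(65): voice 3 is free -> assigned | voices=[89 71 67 65 -]
Op 5: note_on(61): voice 4 is free -> assigned | voices=[89 71 67 65 61]
Op 6: note_on(69): all voices busy, STEAL voice 0 (pitch 89, oldest) -> assign | voices=[69 71 67 65 61]

Answer: 3 0 4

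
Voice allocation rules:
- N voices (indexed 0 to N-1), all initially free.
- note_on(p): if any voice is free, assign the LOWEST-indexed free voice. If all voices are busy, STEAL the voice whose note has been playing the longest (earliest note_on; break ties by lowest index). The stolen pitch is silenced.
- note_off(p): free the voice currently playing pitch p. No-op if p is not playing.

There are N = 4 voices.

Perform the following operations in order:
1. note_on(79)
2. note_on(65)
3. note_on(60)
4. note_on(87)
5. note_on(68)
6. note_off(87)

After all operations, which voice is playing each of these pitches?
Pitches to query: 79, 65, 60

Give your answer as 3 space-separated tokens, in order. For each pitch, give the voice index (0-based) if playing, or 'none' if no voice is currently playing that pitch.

Op 1: note_on(79): voice 0 is free -> assigned | voices=[79 - - -]
Op 2: note_on(65): voice 1 is free -> assigned | voices=[79 65 - -]
Op 3: note_on(60): voice 2 is free -> assigned | voices=[79 65 60 -]
Op 4: note_on(87): voice 3 is free -> assigned | voices=[79 65 60 87]
Op 5: note_on(68): all voices busy, STEAL voice 0 (pitch 79, oldest) -> assign | voices=[68 65 60 87]
Op 6: note_off(87): free voice 3 | voices=[68 65 60 -]

Answer: none 1 2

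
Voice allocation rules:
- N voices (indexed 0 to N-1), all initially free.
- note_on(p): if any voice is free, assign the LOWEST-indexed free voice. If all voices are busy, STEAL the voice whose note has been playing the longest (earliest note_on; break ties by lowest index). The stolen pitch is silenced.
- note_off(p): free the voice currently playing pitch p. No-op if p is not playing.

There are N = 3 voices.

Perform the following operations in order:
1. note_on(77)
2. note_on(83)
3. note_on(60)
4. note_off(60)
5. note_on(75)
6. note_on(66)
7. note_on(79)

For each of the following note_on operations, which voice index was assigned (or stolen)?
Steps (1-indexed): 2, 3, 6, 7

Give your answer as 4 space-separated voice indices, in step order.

Answer: 1 2 0 1

Derivation:
Op 1: note_on(77): voice 0 is free -> assigned | voices=[77 - -]
Op 2: note_on(83): voice 1 is free -> assigned | voices=[77 83 -]
Op 3: note_on(60): voice 2 is free -> assigned | voices=[77 83 60]
Op 4: note_off(60): free voice 2 | voices=[77 83 -]
Op 5: note_on(75): voice 2 is free -> assigned | voices=[77 83 75]
Op 6: note_on(66): all voices busy, STEAL voice 0 (pitch 77, oldest) -> assign | voices=[66 83 75]
Op 7: note_on(79): all voices busy, STEAL voice 1 (pitch 83, oldest) -> assign | voices=[66 79 75]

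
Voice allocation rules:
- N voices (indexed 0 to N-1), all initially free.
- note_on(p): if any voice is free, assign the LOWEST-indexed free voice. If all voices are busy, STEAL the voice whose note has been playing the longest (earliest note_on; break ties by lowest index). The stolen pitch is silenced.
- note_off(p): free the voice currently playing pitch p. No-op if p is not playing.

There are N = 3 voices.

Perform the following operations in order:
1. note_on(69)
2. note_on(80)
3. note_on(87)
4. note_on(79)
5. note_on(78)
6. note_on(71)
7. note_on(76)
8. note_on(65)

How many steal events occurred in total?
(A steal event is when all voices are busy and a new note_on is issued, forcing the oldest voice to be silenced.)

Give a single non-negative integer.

Answer: 5

Derivation:
Op 1: note_on(69): voice 0 is free -> assigned | voices=[69 - -]
Op 2: note_on(80): voice 1 is free -> assigned | voices=[69 80 -]
Op 3: note_on(87): voice 2 is free -> assigned | voices=[69 80 87]
Op 4: note_on(79): all voices busy, STEAL voice 0 (pitch 69, oldest) -> assign | voices=[79 80 87]
Op 5: note_on(78): all voices busy, STEAL voice 1 (pitch 80, oldest) -> assign | voices=[79 78 87]
Op 6: note_on(71): all voices busy, STEAL voice 2 (pitch 87, oldest) -> assign | voices=[79 78 71]
Op 7: note_on(76): all voices busy, STEAL voice 0 (pitch 79, oldest) -> assign | voices=[76 78 71]
Op 8: note_on(65): all voices busy, STEAL voice 1 (pitch 78, oldest) -> assign | voices=[76 65 71]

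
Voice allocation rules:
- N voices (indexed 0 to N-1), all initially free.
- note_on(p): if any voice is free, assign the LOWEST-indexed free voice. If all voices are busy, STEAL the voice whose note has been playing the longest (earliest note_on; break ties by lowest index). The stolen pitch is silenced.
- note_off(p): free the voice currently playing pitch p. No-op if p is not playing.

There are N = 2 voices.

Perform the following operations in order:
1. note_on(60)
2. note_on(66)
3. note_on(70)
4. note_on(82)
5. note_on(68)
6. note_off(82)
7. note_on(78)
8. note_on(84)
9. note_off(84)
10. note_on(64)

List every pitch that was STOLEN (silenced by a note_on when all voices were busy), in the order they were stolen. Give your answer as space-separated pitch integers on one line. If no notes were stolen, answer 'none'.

Answer: 60 66 70 68

Derivation:
Op 1: note_on(60): voice 0 is free -> assigned | voices=[60 -]
Op 2: note_on(66): voice 1 is free -> assigned | voices=[60 66]
Op 3: note_on(70): all voices busy, STEAL voice 0 (pitch 60, oldest) -> assign | voices=[70 66]
Op 4: note_on(82): all voices busy, STEAL voice 1 (pitch 66, oldest) -> assign | voices=[70 82]
Op 5: note_on(68): all voices busy, STEAL voice 0 (pitch 70, oldest) -> assign | voices=[68 82]
Op 6: note_off(82): free voice 1 | voices=[68 -]
Op 7: note_on(78): voice 1 is free -> assigned | voices=[68 78]
Op 8: note_on(84): all voices busy, STEAL voice 0 (pitch 68, oldest) -> assign | voices=[84 78]
Op 9: note_off(84): free voice 0 | voices=[- 78]
Op 10: note_on(64): voice 0 is free -> assigned | voices=[64 78]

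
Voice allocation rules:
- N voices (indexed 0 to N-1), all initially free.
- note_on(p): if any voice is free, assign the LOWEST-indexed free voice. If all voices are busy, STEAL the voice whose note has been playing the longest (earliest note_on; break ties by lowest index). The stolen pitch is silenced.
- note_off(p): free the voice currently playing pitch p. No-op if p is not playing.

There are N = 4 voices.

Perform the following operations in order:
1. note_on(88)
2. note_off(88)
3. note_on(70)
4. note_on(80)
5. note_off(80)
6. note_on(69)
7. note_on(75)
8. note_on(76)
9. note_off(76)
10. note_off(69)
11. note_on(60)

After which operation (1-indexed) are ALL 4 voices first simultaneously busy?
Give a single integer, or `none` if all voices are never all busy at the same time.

Answer: 8

Derivation:
Op 1: note_on(88): voice 0 is free -> assigned | voices=[88 - - -]
Op 2: note_off(88): free voice 0 | voices=[- - - -]
Op 3: note_on(70): voice 0 is free -> assigned | voices=[70 - - -]
Op 4: note_on(80): voice 1 is free -> assigned | voices=[70 80 - -]
Op 5: note_off(80): free voice 1 | voices=[70 - - -]
Op 6: note_on(69): voice 1 is free -> assigned | voices=[70 69 - -]
Op 7: note_on(75): voice 2 is free -> assigned | voices=[70 69 75 -]
Op 8: note_on(76): voice 3 is free -> assigned | voices=[70 69 75 76]
Op 9: note_off(76): free voice 3 | voices=[70 69 75 -]
Op 10: note_off(69): free voice 1 | voices=[70 - 75 -]
Op 11: note_on(60): voice 1 is free -> assigned | voices=[70 60 75 -]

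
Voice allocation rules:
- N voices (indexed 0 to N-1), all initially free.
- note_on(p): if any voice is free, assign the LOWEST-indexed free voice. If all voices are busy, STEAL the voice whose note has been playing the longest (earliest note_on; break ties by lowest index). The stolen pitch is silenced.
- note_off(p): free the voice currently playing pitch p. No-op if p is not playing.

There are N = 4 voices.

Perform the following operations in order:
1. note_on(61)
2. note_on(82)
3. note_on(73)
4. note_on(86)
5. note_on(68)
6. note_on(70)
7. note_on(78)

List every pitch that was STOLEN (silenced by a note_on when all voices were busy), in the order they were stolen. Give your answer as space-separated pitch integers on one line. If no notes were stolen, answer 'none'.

Op 1: note_on(61): voice 0 is free -> assigned | voices=[61 - - -]
Op 2: note_on(82): voice 1 is free -> assigned | voices=[61 82 - -]
Op 3: note_on(73): voice 2 is free -> assigned | voices=[61 82 73 -]
Op 4: note_on(86): voice 3 is free -> assigned | voices=[61 82 73 86]
Op 5: note_on(68): all voices busy, STEAL voice 0 (pitch 61, oldest) -> assign | voices=[68 82 73 86]
Op 6: note_on(70): all voices busy, STEAL voice 1 (pitch 82, oldest) -> assign | voices=[68 70 73 86]
Op 7: note_on(78): all voices busy, STEAL voice 2 (pitch 73, oldest) -> assign | voices=[68 70 78 86]

Answer: 61 82 73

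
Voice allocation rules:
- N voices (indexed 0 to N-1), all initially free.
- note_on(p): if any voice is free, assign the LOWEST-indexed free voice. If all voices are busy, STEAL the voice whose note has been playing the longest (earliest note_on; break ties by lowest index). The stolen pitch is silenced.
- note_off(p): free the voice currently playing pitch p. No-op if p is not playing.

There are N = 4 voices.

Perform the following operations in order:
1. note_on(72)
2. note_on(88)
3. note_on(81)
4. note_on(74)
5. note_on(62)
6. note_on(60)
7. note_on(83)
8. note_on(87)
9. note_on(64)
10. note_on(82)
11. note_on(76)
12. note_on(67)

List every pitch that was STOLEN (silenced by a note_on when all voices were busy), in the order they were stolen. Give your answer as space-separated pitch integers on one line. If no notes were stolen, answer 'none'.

Op 1: note_on(72): voice 0 is free -> assigned | voices=[72 - - -]
Op 2: note_on(88): voice 1 is free -> assigned | voices=[72 88 - -]
Op 3: note_on(81): voice 2 is free -> assigned | voices=[72 88 81 -]
Op 4: note_on(74): voice 3 is free -> assigned | voices=[72 88 81 74]
Op 5: note_on(62): all voices busy, STEAL voice 0 (pitch 72, oldest) -> assign | voices=[62 88 81 74]
Op 6: note_on(60): all voices busy, STEAL voice 1 (pitch 88, oldest) -> assign | voices=[62 60 81 74]
Op 7: note_on(83): all voices busy, STEAL voice 2 (pitch 81, oldest) -> assign | voices=[62 60 83 74]
Op 8: note_on(87): all voices busy, STEAL voice 3 (pitch 74, oldest) -> assign | voices=[62 60 83 87]
Op 9: note_on(64): all voices busy, STEAL voice 0 (pitch 62, oldest) -> assign | voices=[64 60 83 87]
Op 10: note_on(82): all voices busy, STEAL voice 1 (pitch 60, oldest) -> assign | voices=[64 82 83 87]
Op 11: note_on(76): all voices busy, STEAL voice 2 (pitch 83, oldest) -> assign | voices=[64 82 76 87]
Op 12: note_on(67): all voices busy, STEAL voice 3 (pitch 87, oldest) -> assign | voices=[64 82 76 67]

Answer: 72 88 81 74 62 60 83 87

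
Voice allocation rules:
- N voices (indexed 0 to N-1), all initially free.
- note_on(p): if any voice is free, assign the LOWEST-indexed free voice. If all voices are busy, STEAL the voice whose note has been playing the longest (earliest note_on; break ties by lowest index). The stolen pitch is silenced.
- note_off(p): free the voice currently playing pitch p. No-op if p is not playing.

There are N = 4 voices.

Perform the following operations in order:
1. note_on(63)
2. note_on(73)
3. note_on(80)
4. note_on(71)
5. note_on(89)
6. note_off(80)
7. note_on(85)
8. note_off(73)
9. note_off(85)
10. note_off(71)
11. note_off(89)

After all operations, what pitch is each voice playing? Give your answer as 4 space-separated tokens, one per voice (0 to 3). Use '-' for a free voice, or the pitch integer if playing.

Answer: - - - -

Derivation:
Op 1: note_on(63): voice 0 is free -> assigned | voices=[63 - - -]
Op 2: note_on(73): voice 1 is free -> assigned | voices=[63 73 - -]
Op 3: note_on(80): voice 2 is free -> assigned | voices=[63 73 80 -]
Op 4: note_on(71): voice 3 is free -> assigned | voices=[63 73 80 71]
Op 5: note_on(89): all voices busy, STEAL voice 0 (pitch 63, oldest) -> assign | voices=[89 73 80 71]
Op 6: note_off(80): free voice 2 | voices=[89 73 - 71]
Op 7: note_on(85): voice 2 is free -> assigned | voices=[89 73 85 71]
Op 8: note_off(73): free voice 1 | voices=[89 - 85 71]
Op 9: note_off(85): free voice 2 | voices=[89 - - 71]
Op 10: note_off(71): free voice 3 | voices=[89 - - -]
Op 11: note_off(89): free voice 0 | voices=[- - - -]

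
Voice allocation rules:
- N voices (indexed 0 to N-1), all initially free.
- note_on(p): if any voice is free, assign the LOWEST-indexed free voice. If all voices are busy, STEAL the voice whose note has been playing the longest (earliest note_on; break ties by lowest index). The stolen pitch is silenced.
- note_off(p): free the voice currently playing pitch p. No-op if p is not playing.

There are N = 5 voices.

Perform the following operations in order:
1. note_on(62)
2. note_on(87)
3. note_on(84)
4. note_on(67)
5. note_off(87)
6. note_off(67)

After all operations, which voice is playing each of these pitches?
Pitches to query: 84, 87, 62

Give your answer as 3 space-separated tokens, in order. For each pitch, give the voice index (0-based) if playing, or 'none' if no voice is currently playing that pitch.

Op 1: note_on(62): voice 0 is free -> assigned | voices=[62 - - - -]
Op 2: note_on(87): voice 1 is free -> assigned | voices=[62 87 - - -]
Op 3: note_on(84): voice 2 is free -> assigned | voices=[62 87 84 - -]
Op 4: note_on(67): voice 3 is free -> assigned | voices=[62 87 84 67 -]
Op 5: note_off(87): free voice 1 | voices=[62 - 84 67 -]
Op 6: note_off(67): free voice 3 | voices=[62 - 84 - -]

Answer: 2 none 0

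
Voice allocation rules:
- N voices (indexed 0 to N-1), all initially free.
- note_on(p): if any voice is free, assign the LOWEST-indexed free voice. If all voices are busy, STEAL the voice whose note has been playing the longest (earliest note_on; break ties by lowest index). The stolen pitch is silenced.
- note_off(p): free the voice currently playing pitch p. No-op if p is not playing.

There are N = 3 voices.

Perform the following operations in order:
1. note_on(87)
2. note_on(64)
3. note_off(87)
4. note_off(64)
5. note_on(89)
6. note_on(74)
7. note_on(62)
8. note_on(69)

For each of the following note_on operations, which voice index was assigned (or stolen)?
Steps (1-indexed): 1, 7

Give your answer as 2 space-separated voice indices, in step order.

Answer: 0 2

Derivation:
Op 1: note_on(87): voice 0 is free -> assigned | voices=[87 - -]
Op 2: note_on(64): voice 1 is free -> assigned | voices=[87 64 -]
Op 3: note_off(87): free voice 0 | voices=[- 64 -]
Op 4: note_off(64): free voice 1 | voices=[- - -]
Op 5: note_on(89): voice 0 is free -> assigned | voices=[89 - -]
Op 6: note_on(74): voice 1 is free -> assigned | voices=[89 74 -]
Op 7: note_on(62): voice 2 is free -> assigned | voices=[89 74 62]
Op 8: note_on(69): all voices busy, STEAL voice 0 (pitch 89, oldest) -> assign | voices=[69 74 62]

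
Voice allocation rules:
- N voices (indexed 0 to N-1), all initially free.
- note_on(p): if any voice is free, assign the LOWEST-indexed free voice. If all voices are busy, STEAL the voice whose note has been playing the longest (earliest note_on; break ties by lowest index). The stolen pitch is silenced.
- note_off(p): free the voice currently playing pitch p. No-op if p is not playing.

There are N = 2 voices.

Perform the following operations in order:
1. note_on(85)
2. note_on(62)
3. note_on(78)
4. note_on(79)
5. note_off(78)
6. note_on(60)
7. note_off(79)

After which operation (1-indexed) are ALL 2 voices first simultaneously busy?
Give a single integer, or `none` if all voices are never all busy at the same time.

Answer: 2

Derivation:
Op 1: note_on(85): voice 0 is free -> assigned | voices=[85 -]
Op 2: note_on(62): voice 1 is free -> assigned | voices=[85 62]
Op 3: note_on(78): all voices busy, STEAL voice 0 (pitch 85, oldest) -> assign | voices=[78 62]
Op 4: note_on(79): all voices busy, STEAL voice 1 (pitch 62, oldest) -> assign | voices=[78 79]
Op 5: note_off(78): free voice 0 | voices=[- 79]
Op 6: note_on(60): voice 0 is free -> assigned | voices=[60 79]
Op 7: note_off(79): free voice 1 | voices=[60 -]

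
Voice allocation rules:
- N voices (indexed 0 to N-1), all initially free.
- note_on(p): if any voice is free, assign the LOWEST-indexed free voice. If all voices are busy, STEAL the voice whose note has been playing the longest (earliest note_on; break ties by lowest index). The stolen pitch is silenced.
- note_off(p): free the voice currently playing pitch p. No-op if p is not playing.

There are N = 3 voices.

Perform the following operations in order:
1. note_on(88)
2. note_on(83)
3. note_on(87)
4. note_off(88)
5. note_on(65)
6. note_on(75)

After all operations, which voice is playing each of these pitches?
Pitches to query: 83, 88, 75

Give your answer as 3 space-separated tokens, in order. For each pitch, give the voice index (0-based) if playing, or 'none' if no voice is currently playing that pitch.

Answer: none none 1

Derivation:
Op 1: note_on(88): voice 0 is free -> assigned | voices=[88 - -]
Op 2: note_on(83): voice 1 is free -> assigned | voices=[88 83 -]
Op 3: note_on(87): voice 2 is free -> assigned | voices=[88 83 87]
Op 4: note_off(88): free voice 0 | voices=[- 83 87]
Op 5: note_on(65): voice 0 is free -> assigned | voices=[65 83 87]
Op 6: note_on(75): all voices busy, STEAL voice 1 (pitch 83, oldest) -> assign | voices=[65 75 87]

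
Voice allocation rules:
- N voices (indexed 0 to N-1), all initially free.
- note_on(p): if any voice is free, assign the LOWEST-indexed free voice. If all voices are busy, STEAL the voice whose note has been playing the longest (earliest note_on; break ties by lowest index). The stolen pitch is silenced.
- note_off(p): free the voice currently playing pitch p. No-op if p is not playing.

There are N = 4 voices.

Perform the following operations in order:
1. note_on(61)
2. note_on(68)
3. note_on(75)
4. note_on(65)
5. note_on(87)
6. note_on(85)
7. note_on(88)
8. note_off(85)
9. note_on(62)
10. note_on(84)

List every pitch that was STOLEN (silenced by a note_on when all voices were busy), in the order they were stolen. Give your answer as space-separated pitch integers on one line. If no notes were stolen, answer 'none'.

Op 1: note_on(61): voice 0 is free -> assigned | voices=[61 - - -]
Op 2: note_on(68): voice 1 is free -> assigned | voices=[61 68 - -]
Op 3: note_on(75): voice 2 is free -> assigned | voices=[61 68 75 -]
Op 4: note_on(65): voice 3 is free -> assigned | voices=[61 68 75 65]
Op 5: note_on(87): all voices busy, STEAL voice 0 (pitch 61, oldest) -> assign | voices=[87 68 75 65]
Op 6: note_on(85): all voices busy, STEAL voice 1 (pitch 68, oldest) -> assign | voices=[87 85 75 65]
Op 7: note_on(88): all voices busy, STEAL voice 2 (pitch 75, oldest) -> assign | voices=[87 85 88 65]
Op 8: note_off(85): free voice 1 | voices=[87 - 88 65]
Op 9: note_on(62): voice 1 is free -> assigned | voices=[87 62 88 65]
Op 10: note_on(84): all voices busy, STEAL voice 3 (pitch 65, oldest) -> assign | voices=[87 62 88 84]

Answer: 61 68 75 65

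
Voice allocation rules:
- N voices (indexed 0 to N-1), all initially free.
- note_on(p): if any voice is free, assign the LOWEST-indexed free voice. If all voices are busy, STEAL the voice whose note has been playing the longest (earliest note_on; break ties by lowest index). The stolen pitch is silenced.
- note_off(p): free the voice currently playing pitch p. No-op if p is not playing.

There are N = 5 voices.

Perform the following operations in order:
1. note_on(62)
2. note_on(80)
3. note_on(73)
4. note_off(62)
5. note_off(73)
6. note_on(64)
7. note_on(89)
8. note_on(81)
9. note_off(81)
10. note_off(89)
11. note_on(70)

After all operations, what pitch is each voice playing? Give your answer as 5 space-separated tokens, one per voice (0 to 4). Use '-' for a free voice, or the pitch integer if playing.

Op 1: note_on(62): voice 0 is free -> assigned | voices=[62 - - - -]
Op 2: note_on(80): voice 1 is free -> assigned | voices=[62 80 - - -]
Op 3: note_on(73): voice 2 is free -> assigned | voices=[62 80 73 - -]
Op 4: note_off(62): free voice 0 | voices=[- 80 73 - -]
Op 5: note_off(73): free voice 2 | voices=[- 80 - - -]
Op 6: note_on(64): voice 0 is free -> assigned | voices=[64 80 - - -]
Op 7: note_on(89): voice 2 is free -> assigned | voices=[64 80 89 - -]
Op 8: note_on(81): voice 3 is free -> assigned | voices=[64 80 89 81 -]
Op 9: note_off(81): free voice 3 | voices=[64 80 89 - -]
Op 10: note_off(89): free voice 2 | voices=[64 80 - - -]
Op 11: note_on(70): voice 2 is free -> assigned | voices=[64 80 70 - -]

Answer: 64 80 70 - -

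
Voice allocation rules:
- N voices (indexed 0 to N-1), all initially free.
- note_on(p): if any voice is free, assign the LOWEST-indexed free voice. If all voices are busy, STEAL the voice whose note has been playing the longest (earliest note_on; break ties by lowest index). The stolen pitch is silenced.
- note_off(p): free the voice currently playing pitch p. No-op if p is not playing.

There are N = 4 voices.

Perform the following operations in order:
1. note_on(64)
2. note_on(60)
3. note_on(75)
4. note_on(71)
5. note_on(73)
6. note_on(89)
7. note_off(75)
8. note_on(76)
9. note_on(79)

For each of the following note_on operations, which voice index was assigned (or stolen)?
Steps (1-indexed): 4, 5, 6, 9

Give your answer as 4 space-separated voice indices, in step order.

Op 1: note_on(64): voice 0 is free -> assigned | voices=[64 - - -]
Op 2: note_on(60): voice 1 is free -> assigned | voices=[64 60 - -]
Op 3: note_on(75): voice 2 is free -> assigned | voices=[64 60 75 -]
Op 4: note_on(71): voice 3 is free -> assigned | voices=[64 60 75 71]
Op 5: note_on(73): all voices busy, STEAL voice 0 (pitch 64, oldest) -> assign | voices=[73 60 75 71]
Op 6: note_on(89): all voices busy, STEAL voice 1 (pitch 60, oldest) -> assign | voices=[73 89 75 71]
Op 7: note_off(75): free voice 2 | voices=[73 89 - 71]
Op 8: note_on(76): voice 2 is free -> assigned | voices=[73 89 76 71]
Op 9: note_on(79): all voices busy, STEAL voice 3 (pitch 71, oldest) -> assign | voices=[73 89 76 79]

Answer: 3 0 1 3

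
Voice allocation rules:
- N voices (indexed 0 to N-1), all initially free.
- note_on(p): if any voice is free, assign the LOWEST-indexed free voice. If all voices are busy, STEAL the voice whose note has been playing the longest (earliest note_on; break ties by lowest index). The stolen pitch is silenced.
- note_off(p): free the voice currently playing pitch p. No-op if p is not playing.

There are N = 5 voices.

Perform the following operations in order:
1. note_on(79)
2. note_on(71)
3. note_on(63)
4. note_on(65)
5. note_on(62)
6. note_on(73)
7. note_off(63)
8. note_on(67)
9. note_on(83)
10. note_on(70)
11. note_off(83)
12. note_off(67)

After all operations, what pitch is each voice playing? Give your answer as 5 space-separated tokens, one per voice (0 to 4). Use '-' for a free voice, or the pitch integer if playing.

Op 1: note_on(79): voice 0 is free -> assigned | voices=[79 - - - -]
Op 2: note_on(71): voice 1 is free -> assigned | voices=[79 71 - - -]
Op 3: note_on(63): voice 2 is free -> assigned | voices=[79 71 63 - -]
Op 4: note_on(65): voice 3 is free -> assigned | voices=[79 71 63 65 -]
Op 5: note_on(62): voice 4 is free -> assigned | voices=[79 71 63 65 62]
Op 6: note_on(73): all voices busy, STEAL voice 0 (pitch 79, oldest) -> assign | voices=[73 71 63 65 62]
Op 7: note_off(63): free voice 2 | voices=[73 71 - 65 62]
Op 8: note_on(67): voice 2 is free -> assigned | voices=[73 71 67 65 62]
Op 9: note_on(83): all voices busy, STEAL voice 1 (pitch 71, oldest) -> assign | voices=[73 83 67 65 62]
Op 10: note_on(70): all voices busy, STEAL voice 3 (pitch 65, oldest) -> assign | voices=[73 83 67 70 62]
Op 11: note_off(83): free voice 1 | voices=[73 - 67 70 62]
Op 12: note_off(67): free voice 2 | voices=[73 - - 70 62]

Answer: 73 - - 70 62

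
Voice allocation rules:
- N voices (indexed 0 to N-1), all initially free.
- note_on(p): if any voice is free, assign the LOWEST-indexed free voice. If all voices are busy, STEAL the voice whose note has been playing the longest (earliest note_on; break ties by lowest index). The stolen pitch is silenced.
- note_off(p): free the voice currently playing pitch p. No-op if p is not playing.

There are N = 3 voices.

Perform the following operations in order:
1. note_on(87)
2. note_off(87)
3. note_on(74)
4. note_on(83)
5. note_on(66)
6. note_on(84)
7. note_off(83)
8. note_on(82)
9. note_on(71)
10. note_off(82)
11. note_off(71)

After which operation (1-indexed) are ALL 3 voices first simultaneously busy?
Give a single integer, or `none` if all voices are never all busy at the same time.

Answer: 5

Derivation:
Op 1: note_on(87): voice 0 is free -> assigned | voices=[87 - -]
Op 2: note_off(87): free voice 0 | voices=[- - -]
Op 3: note_on(74): voice 0 is free -> assigned | voices=[74 - -]
Op 4: note_on(83): voice 1 is free -> assigned | voices=[74 83 -]
Op 5: note_on(66): voice 2 is free -> assigned | voices=[74 83 66]
Op 6: note_on(84): all voices busy, STEAL voice 0 (pitch 74, oldest) -> assign | voices=[84 83 66]
Op 7: note_off(83): free voice 1 | voices=[84 - 66]
Op 8: note_on(82): voice 1 is free -> assigned | voices=[84 82 66]
Op 9: note_on(71): all voices busy, STEAL voice 2 (pitch 66, oldest) -> assign | voices=[84 82 71]
Op 10: note_off(82): free voice 1 | voices=[84 - 71]
Op 11: note_off(71): free voice 2 | voices=[84 - -]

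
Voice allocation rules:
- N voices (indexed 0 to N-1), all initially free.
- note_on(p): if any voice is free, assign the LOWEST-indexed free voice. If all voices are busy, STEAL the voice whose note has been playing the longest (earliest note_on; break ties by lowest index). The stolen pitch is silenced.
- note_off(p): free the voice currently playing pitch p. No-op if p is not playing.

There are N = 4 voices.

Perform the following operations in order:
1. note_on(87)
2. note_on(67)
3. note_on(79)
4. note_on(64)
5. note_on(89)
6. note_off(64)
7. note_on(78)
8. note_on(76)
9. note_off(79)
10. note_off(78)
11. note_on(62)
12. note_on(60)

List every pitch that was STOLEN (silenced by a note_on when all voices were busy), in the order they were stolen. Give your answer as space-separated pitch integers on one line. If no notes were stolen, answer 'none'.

Op 1: note_on(87): voice 0 is free -> assigned | voices=[87 - - -]
Op 2: note_on(67): voice 1 is free -> assigned | voices=[87 67 - -]
Op 3: note_on(79): voice 2 is free -> assigned | voices=[87 67 79 -]
Op 4: note_on(64): voice 3 is free -> assigned | voices=[87 67 79 64]
Op 5: note_on(89): all voices busy, STEAL voice 0 (pitch 87, oldest) -> assign | voices=[89 67 79 64]
Op 6: note_off(64): free voice 3 | voices=[89 67 79 -]
Op 7: note_on(78): voice 3 is free -> assigned | voices=[89 67 79 78]
Op 8: note_on(76): all voices busy, STEAL voice 1 (pitch 67, oldest) -> assign | voices=[89 76 79 78]
Op 9: note_off(79): free voice 2 | voices=[89 76 - 78]
Op 10: note_off(78): free voice 3 | voices=[89 76 - -]
Op 11: note_on(62): voice 2 is free -> assigned | voices=[89 76 62 -]
Op 12: note_on(60): voice 3 is free -> assigned | voices=[89 76 62 60]

Answer: 87 67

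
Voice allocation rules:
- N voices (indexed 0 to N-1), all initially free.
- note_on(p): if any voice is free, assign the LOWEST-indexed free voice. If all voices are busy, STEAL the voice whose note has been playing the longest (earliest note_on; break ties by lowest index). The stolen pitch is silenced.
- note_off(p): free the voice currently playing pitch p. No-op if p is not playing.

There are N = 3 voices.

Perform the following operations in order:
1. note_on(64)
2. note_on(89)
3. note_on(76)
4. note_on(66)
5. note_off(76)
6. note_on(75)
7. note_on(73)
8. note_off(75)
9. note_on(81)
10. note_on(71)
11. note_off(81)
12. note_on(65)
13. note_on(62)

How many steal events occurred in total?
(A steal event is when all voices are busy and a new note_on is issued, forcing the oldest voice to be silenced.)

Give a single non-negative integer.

Answer: 4

Derivation:
Op 1: note_on(64): voice 0 is free -> assigned | voices=[64 - -]
Op 2: note_on(89): voice 1 is free -> assigned | voices=[64 89 -]
Op 3: note_on(76): voice 2 is free -> assigned | voices=[64 89 76]
Op 4: note_on(66): all voices busy, STEAL voice 0 (pitch 64, oldest) -> assign | voices=[66 89 76]
Op 5: note_off(76): free voice 2 | voices=[66 89 -]
Op 6: note_on(75): voice 2 is free -> assigned | voices=[66 89 75]
Op 7: note_on(73): all voices busy, STEAL voice 1 (pitch 89, oldest) -> assign | voices=[66 73 75]
Op 8: note_off(75): free voice 2 | voices=[66 73 -]
Op 9: note_on(81): voice 2 is free -> assigned | voices=[66 73 81]
Op 10: note_on(71): all voices busy, STEAL voice 0 (pitch 66, oldest) -> assign | voices=[71 73 81]
Op 11: note_off(81): free voice 2 | voices=[71 73 -]
Op 12: note_on(65): voice 2 is free -> assigned | voices=[71 73 65]
Op 13: note_on(62): all voices busy, STEAL voice 1 (pitch 73, oldest) -> assign | voices=[71 62 65]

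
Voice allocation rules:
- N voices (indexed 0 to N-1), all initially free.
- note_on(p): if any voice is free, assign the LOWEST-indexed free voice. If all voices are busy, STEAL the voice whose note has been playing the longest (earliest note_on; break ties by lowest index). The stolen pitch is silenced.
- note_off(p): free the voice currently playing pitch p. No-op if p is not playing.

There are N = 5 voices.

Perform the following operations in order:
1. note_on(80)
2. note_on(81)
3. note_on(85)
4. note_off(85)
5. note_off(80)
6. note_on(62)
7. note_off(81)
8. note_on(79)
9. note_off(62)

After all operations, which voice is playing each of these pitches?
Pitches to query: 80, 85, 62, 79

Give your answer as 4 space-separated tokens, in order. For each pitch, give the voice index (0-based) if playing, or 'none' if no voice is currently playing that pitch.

Op 1: note_on(80): voice 0 is free -> assigned | voices=[80 - - - -]
Op 2: note_on(81): voice 1 is free -> assigned | voices=[80 81 - - -]
Op 3: note_on(85): voice 2 is free -> assigned | voices=[80 81 85 - -]
Op 4: note_off(85): free voice 2 | voices=[80 81 - - -]
Op 5: note_off(80): free voice 0 | voices=[- 81 - - -]
Op 6: note_on(62): voice 0 is free -> assigned | voices=[62 81 - - -]
Op 7: note_off(81): free voice 1 | voices=[62 - - - -]
Op 8: note_on(79): voice 1 is free -> assigned | voices=[62 79 - - -]
Op 9: note_off(62): free voice 0 | voices=[- 79 - - -]

Answer: none none none 1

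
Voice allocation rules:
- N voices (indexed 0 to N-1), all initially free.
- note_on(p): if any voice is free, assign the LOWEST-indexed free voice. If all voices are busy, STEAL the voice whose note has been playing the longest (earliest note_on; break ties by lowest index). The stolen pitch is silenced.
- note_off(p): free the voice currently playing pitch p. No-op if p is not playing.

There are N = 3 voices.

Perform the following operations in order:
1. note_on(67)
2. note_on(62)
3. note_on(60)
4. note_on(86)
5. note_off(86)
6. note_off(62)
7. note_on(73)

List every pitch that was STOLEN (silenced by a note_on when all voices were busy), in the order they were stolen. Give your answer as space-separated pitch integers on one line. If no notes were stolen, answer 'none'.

Answer: 67

Derivation:
Op 1: note_on(67): voice 0 is free -> assigned | voices=[67 - -]
Op 2: note_on(62): voice 1 is free -> assigned | voices=[67 62 -]
Op 3: note_on(60): voice 2 is free -> assigned | voices=[67 62 60]
Op 4: note_on(86): all voices busy, STEAL voice 0 (pitch 67, oldest) -> assign | voices=[86 62 60]
Op 5: note_off(86): free voice 0 | voices=[- 62 60]
Op 6: note_off(62): free voice 1 | voices=[- - 60]
Op 7: note_on(73): voice 0 is free -> assigned | voices=[73 - 60]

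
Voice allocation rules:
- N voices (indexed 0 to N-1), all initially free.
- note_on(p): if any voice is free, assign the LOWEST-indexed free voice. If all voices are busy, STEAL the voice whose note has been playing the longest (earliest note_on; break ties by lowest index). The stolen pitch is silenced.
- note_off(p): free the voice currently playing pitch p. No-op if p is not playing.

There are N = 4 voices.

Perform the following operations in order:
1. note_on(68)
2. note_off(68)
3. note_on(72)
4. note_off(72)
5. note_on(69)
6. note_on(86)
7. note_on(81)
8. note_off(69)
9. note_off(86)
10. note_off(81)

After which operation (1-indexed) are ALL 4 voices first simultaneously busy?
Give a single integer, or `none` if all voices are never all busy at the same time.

Answer: none

Derivation:
Op 1: note_on(68): voice 0 is free -> assigned | voices=[68 - - -]
Op 2: note_off(68): free voice 0 | voices=[- - - -]
Op 3: note_on(72): voice 0 is free -> assigned | voices=[72 - - -]
Op 4: note_off(72): free voice 0 | voices=[- - - -]
Op 5: note_on(69): voice 0 is free -> assigned | voices=[69 - - -]
Op 6: note_on(86): voice 1 is free -> assigned | voices=[69 86 - -]
Op 7: note_on(81): voice 2 is free -> assigned | voices=[69 86 81 -]
Op 8: note_off(69): free voice 0 | voices=[- 86 81 -]
Op 9: note_off(86): free voice 1 | voices=[- - 81 -]
Op 10: note_off(81): free voice 2 | voices=[- - - -]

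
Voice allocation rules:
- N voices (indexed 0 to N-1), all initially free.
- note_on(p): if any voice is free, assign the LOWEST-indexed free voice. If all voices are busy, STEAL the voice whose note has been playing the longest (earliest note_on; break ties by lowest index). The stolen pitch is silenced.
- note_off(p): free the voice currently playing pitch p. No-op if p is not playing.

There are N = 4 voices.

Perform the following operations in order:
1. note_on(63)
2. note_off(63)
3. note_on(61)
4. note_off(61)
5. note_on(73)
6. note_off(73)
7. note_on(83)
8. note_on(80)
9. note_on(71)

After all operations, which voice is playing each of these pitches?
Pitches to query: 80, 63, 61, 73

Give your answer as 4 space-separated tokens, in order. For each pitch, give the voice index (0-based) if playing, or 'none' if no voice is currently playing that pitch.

Answer: 1 none none none

Derivation:
Op 1: note_on(63): voice 0 is free -> assigned | voices=[63 - - -]
Op 2: note_off(63): free voice 0 | voices=[- - - -]
Op 3: note_on(61): voice 0 is free -> assigned | voices=[61 - - -]
Op 4: note_off(61): free voice 0 | voices=[- - - -]
Op 5: note_on(73): voice 0 is free -> assigned | voices=[73 - - -]
Op 6: note_off(73): free voice 0 | voices=[- - - -]
Op 7: note_on(83): voice 0 is free -> assigned | voices=[83 - - -]
Op 8: note_on(80): voice 1 is free -> assigned | voices=[83 80 - -]
Op 9: note_on(71): voice 2 is free -> assigned | voices=[83 80 71 -]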